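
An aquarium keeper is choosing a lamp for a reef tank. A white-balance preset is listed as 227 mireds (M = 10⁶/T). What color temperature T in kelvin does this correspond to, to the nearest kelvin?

4405 K

T = 10⁶ / 227 = 4405.29 K → 4405 K.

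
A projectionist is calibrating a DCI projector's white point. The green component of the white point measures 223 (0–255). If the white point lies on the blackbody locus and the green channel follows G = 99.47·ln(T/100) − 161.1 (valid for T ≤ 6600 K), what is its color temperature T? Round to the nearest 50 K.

ln t = (223 + 161.1) / 99.47 = 3.8615.
t = e^3.8615 = 47.535.
T = 100·t = 4753 K → 4750 K to the nearest 50 K.

4750 K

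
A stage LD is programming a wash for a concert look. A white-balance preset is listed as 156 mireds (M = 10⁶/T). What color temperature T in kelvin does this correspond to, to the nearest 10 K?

T = 10⁶ / 156 = 6410.26 K → 6410 K.

6410 K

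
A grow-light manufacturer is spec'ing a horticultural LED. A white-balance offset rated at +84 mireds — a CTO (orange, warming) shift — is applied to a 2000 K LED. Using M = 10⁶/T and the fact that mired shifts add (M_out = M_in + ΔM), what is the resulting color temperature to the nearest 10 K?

M_in = 10⁶/2000 = 500.00 mireds.
M_out = 500.00 + (+84) = 584.00 mireds.
T_out = 10⁶/584.00 = 1712.3 K → 1710 K.

1710 K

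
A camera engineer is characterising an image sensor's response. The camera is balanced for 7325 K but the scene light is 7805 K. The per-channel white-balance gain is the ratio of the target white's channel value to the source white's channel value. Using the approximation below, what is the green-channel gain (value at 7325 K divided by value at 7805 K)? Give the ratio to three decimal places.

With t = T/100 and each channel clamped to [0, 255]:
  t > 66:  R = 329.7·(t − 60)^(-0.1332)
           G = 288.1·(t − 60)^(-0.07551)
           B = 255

1.024

At 7805 K (t = 78.05):
  G = 288.1·(78.05 − 60)^(-0.07551) = 288.1·18.05^(-0.07551) = 288.1·0.80375 = 231.562.
At 7325 K (t = 73.25):
  G = 288.1·(73.25 − 60)^(-0.07551) = 288.1·13.25^(-0.07551) = 288.1·0.82274 = 237.031.
Gain = 237.031 / 231.562 = 1.0236 → 1.024.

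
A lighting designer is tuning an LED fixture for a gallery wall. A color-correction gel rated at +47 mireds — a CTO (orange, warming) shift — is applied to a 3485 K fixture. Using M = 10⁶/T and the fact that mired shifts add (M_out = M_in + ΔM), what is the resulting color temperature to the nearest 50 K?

M_in = 10⁶/3485 = 286.94 mireds.
M_out = 286.94 + (+47) = 333.94 mireds.
T_out = 10⁶/333.94 = 2994.5 K → 3000 K.

3000 K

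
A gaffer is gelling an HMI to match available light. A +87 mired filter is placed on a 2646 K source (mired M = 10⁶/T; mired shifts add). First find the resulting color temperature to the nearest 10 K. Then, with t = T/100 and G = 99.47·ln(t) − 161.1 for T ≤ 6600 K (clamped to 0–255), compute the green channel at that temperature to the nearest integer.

M_in = 10⁶/2646 = 377.93; M_out = 377.93 + (+87) = 464.93.
T_out = 10⁶/464.93 = 2150.9 K → 2150 K; t = 21.5.
G = 99.47·ln 21.5 − 161.1 = 99.47·3.0681 − 161.1 = 144.079.
Rounded: 144.

144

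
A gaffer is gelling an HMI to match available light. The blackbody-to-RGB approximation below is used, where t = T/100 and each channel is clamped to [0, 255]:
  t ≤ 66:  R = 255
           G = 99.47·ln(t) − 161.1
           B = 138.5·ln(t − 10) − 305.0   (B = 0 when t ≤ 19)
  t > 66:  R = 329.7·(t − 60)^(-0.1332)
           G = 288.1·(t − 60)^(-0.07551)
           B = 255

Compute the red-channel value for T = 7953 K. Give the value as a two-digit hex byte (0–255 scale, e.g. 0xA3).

t = 7953/100 = 79.53; the t > 66 branch applies.
R = 329.7·(79.53 − 60)^(-0.1332) = 329.7·19.53^(-0.1332) = 329.7·0.67310 = 221.920.
Rounded: 222; in hex, 0xDE.

0xDE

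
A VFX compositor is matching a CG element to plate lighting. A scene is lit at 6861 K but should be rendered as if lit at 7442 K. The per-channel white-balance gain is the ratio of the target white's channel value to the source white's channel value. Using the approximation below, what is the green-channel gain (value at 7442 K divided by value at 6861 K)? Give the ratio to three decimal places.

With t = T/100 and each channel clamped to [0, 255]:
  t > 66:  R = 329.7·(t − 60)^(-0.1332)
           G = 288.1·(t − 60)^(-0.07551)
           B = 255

At 6861 K (t = 68.61):
  G = 288.1·(68.61 − 60)^(-0.07551) = 288.1·8.61^(-0.07551) = 288.1·0.84996 = 244.873.
At 7442 K (t = 74.42):
  G = 288.1·(74.42 − 60)^(-0.07551) = 288.1·14.42^(-0.07551) = 288.1·0.81750 = 235.521.
Gain = 235.521 / 244.873 = 0.9618 → 0.962.

0.962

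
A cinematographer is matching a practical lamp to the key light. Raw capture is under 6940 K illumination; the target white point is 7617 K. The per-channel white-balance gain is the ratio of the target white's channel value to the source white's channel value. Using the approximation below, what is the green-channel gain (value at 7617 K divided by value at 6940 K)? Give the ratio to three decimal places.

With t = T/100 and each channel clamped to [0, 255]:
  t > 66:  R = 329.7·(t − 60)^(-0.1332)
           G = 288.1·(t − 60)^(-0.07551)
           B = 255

At 6940 K (t = 69.4):
  G = 288.1·(69.4 − 60)^(-0.07551) = 288.1·9.4^(-0.07551) = 288.1·0.84434 = 243.255.
At 7617 K (t = 76.17):
  G = 288.1·(76.17 − 60)^(-0.07551) = 288.1·16.17^(-0.07551) = 288.1·0.81046 = 233.493.
Gain = 233.493 / 243.255 = 0.9599 → 0.960.

0.960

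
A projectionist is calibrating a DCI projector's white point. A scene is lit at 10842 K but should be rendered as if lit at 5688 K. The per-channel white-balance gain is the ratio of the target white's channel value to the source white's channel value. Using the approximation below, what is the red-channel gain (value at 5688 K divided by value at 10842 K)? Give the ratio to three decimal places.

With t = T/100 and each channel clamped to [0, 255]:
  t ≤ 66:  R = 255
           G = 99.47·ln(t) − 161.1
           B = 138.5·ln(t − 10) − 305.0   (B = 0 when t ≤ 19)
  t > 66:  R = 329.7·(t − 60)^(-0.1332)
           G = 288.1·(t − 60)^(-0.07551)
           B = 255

At 10842 K (t = 108.42):
  R = 329.7·(108.42 − 60)^(-0.1332) = 329.7·48.42^(-0.1332) = 329.7·0.59642 = 196.641.
At 5688 K (t = 56.88):
  R = 255 by definition for t ≤ 66.
Gain = 255.000 / 196.641 = 1.2968 → 1.297.

1.297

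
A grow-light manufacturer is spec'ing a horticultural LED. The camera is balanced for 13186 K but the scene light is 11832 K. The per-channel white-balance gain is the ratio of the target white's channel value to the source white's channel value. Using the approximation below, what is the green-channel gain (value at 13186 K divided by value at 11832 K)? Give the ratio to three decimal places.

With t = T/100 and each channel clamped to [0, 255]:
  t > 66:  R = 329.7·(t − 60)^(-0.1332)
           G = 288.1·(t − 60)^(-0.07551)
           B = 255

At 11832 K (t = 118.32):
  G = 288.1·(118.32 − 60)^(-0.07551) = 288.1·58.32^(-0.07551) = 288.1·0.73564 = 211.937.
At 13186 K (t = 131.86):
  G = 288.1·(131.86 − 60)^(-0.07551) = 288.1·71.86^(-0.07551) = 288.1·0.72413 = 208.622.
Gain = 208.622 / 211.937 = 0.9844 → 0.984.

0.984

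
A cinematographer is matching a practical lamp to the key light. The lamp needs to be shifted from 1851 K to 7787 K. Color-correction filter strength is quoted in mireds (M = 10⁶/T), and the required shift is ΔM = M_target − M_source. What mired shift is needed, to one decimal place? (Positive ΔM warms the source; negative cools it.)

M_source = 10⁶/1851 = 540.249; M_target = 10⁶/7787 = 128.419.
ΔM = 128.419 − 540.249 = -411.829 → -411.8 mireds, a cooling shift.

-411.8 mireds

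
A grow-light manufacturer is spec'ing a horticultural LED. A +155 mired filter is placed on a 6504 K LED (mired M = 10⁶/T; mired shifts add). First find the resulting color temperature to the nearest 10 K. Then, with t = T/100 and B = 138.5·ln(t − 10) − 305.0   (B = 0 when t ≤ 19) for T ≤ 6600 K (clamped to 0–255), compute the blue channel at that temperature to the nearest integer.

126

M_in = 10⁶/6504 = 153.75; M_out = 153.75 + (+155) = 308.75.
T_out = 10⁶/308.75 = 3238.9 K → 3240 K; t = 32.4.
B = 138.5·ln(32.4 − 10) − 305.0 = 138.5·ln 22.4 − 305.0 = 138.5·3.1091 − 305.0 = 125.605.
Rounded: 126.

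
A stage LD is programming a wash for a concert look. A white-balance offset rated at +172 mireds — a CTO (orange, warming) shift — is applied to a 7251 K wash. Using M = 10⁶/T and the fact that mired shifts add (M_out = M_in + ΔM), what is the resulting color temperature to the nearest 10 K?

3230 K

M_in = 10⁶/7251 = 137.91 mireds.
M_out = 137.91 + (+172) = 309.91 mireds.
T_out = 10⁶/309.91 = 3226.7 K → 3230 K.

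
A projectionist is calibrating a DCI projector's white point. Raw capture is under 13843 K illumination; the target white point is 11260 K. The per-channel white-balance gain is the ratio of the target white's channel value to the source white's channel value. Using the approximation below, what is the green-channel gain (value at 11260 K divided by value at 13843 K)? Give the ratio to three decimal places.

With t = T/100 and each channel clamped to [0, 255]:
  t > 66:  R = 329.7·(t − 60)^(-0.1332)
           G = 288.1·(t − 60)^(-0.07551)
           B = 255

At 13843 K (t = 138.43):
  G = 288.1·(138.43 − 60)^(-0.07551) = 288.1·78.43^(-0.07551) = 288.1·0.71936 = 207.248.
At 11260 K (t = 112.6):
  G = 288.1·(112.6 − 60)^(-0.07551) = 288.1·52.6^(-0.07551) = 288.1·0.74139 = 213.595.
Gain = 213.595 / 207.248 = 1.0306 → 1.031.

1.031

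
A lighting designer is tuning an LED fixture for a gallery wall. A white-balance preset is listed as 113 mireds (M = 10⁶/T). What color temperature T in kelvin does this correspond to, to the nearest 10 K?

T = 10⁶ / 113 = 8849.56 K → 8850 K.

8850 K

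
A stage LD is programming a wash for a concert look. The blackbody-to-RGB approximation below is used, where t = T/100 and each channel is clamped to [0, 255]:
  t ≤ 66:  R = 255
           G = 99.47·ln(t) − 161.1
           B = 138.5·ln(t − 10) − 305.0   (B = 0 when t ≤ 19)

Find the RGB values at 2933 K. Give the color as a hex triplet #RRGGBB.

t = 2933/100 = 29.33; the t ≤ 66 branch applies.
R = 255 by definition for t ≤ 66.
G = 99.47·ln 29.33 − 161.1 = 99.47·3.3786 − 161.1 = 174.970.
B = 138.5·ln(29.33 − 10) − 305.0 = 138.5·ln 19.33 − 305.0 = 138.5·2.9617 − 305.0 = 105.190.
Rounded: (255, 175, 105).
In hex: #FFAF69.

#FFAF69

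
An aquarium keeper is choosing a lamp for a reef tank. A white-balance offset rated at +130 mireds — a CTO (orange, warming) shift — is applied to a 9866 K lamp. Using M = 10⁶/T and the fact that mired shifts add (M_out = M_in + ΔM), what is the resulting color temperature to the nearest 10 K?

M_in = 10⁶/9866 = 101.36 mireds.
M_out = 101.36 + (+130) = 231.36 mireds.
T_out = 10⁶/231.36 = 4322.3 K → 4320 K.

4320 K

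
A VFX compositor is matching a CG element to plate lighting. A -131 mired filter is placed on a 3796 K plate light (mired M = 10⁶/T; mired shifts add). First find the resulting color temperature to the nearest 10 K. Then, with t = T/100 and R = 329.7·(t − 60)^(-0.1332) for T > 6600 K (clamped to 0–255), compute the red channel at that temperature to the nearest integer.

229

M_in = 10⁶/3796 = 263.44; M_out = 263.44 + (-131) = 132.44.
T_out = 10⁶/132.44 = 7550.9 K → 7550 K; t = 75.5.
R = 329.7·(75.5 − 60)^(-0.1332) = 329.7·15.5^(-0.1332) = 329.7·0.69414 = 228.858.
Rounded: 229.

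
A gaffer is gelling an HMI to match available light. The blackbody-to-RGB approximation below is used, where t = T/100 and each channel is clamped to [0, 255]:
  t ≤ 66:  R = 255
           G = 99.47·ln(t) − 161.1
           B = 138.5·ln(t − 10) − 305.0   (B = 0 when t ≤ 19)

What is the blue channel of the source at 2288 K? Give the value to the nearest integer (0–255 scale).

49

t = 2288/100 = 22.88; the t ≤ 66 branch applies.
B = 138.5·ln(22.88 − 10) − 305.0 = 138.5·ln 12.88 − 305.0 = 138.5·2.5557 − 305.0 = 48.961.
Rounded: 49.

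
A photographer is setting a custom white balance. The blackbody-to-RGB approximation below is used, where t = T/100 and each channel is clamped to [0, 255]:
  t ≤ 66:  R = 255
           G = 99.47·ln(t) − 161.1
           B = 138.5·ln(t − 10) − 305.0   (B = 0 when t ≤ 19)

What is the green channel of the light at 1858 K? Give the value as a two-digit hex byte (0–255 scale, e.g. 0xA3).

t = 1858/100 = 18.58; the t ≤ 66 branch applies.
G = 99.47·ln 18.58 − 161.1 = 99.47·2.9221 − 161.1 = 129.560.
Rounded: 130; in hex, 0x82.

0x82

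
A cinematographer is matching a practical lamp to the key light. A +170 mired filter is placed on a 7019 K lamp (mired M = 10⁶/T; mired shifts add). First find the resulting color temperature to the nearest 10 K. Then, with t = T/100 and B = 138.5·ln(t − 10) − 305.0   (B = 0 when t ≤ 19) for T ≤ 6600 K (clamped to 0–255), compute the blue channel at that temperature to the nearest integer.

123

M_in = 10⁶/7019 = 142.47; M_out = 142.47 + (+170) = 312.47.
T_out = 10⁶/312.47 = 3200.3 K → 3200 K; t = 32.
B = 138.5·ln(32 − 10) − 305.0 = 138.5·ln 22 − 305.0 = 138.5·3.0910 − 305.0 = 123.109.
Rounded: 123.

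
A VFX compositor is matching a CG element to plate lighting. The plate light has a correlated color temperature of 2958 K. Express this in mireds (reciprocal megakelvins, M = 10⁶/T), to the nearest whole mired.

338 mireds

M = 10⁶ / 2958 = 338.066 → 338 mireds.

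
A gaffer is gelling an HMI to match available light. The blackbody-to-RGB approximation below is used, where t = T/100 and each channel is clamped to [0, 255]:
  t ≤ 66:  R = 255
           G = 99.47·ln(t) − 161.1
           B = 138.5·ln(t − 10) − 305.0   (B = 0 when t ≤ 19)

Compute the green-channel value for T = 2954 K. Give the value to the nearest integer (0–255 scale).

176

t = 2954/100 = 29.54; the t ≤ 66 branch applies.
G = 99.47·ln 29.54 − 161.1 = 99.47·3.3857 − 161.1 = 175.680.
Rounded: 176.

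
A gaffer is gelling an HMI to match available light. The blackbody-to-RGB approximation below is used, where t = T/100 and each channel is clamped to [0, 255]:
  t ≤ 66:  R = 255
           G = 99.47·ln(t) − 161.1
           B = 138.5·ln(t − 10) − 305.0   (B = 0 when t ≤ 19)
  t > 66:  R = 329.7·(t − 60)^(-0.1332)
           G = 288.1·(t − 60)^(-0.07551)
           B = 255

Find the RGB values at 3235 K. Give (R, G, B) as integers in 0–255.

t = 3235/100 = 32.35; the t ≤ 66 branch applies.
R = 255 by definition for t ≤ 66.
G = 99.47·ln 32.35 − 161.1 = 99.47·3.4766 − 161.1 = 184.719.
B = 138.5·ln(32.35 − 10) − 305.0 = 138.5·ln 22.35 − 305.0 = 138.5·3.1068 − 305.0 = 125.295.
Rounded: (255, 185, 125).

(255, 185, 125)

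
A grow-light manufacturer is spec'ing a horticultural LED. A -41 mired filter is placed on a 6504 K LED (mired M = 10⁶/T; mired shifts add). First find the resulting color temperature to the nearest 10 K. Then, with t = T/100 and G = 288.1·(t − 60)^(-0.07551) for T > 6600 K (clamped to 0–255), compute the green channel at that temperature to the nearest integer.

224

M_in = 10⁶/6504 = 153.75; M_out = 153.75 + (-41) = 112.75.
T_out = 10⁶/112.75 = 8869.1 K → 8870 K; t = 88.7.
G = 288.1·(88.7 − 60)^(-0.07551) = 288.1·28.7^(-0.07551) = 288.1·0.77610 = 223.593.
Rounded: 224.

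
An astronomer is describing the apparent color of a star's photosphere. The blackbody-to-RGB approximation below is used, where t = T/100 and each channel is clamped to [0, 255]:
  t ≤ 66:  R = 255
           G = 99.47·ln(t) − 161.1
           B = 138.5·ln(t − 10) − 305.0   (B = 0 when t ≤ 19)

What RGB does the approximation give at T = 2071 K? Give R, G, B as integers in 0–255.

R=255, G=140, B=23

t = 2071/100 = 20.71; the t ≤ 66 branch applies.
R = 255 by definition for t ≤ 66.
G = 99.47·ln 20.71 − 161.1 = 99.47·3.0306 − 161.1 = 140.355.
B = 138.5·ln(20.71 − 10) − 305.0 = 138.5·ln 10.71 − 305.0 = 138.5·2.3712 − 305.0 = 23.408.
Rounded: (255, 140, 23).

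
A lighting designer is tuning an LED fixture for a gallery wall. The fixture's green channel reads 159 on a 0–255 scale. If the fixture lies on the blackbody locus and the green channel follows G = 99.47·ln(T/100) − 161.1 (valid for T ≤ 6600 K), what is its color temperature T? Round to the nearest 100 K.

ln t = (159 + 161.1) / 99.47 = 3.2181.
t = e^3.2181 = 24.980.
T = 100·t = 2498 K → 2500 K to the nearest 100 K.

2500 K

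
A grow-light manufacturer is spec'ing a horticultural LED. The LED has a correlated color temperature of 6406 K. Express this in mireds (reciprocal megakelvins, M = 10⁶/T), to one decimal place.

M = 10⁶ / 6406 = 156.104 → 156.1 mireds.

156.1 mireds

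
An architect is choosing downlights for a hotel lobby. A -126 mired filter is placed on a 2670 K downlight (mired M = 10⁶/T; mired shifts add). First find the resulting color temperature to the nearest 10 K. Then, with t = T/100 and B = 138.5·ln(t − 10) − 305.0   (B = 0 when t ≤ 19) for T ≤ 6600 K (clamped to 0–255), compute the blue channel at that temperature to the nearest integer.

M_in = 10⁶/2670 = 374.53; M_out = 374.53 + (-126) = 248.53.
T_out = 10⁶/248.53 = 4023.6 K → 4020 K; t = 40.2.
B = 138.5·ln(40.2 − 10) − 305.0 = 138.5·ln 30.2 − 305.0 = 138.5·3.4078 − 305.0 = 166.986.
Rounded: 167.

167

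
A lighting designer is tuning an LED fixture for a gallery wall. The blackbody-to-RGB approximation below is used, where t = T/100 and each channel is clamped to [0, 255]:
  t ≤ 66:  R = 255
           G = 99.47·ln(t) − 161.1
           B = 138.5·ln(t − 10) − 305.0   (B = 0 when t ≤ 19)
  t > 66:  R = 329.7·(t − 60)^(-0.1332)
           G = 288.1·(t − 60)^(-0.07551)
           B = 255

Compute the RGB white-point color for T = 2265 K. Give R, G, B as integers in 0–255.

R=255, G=149, B=46

t = 2265/100 = 22.65; the t ≤ 66 branch applies.
R = 255 by definition for t ≤ 66.
G = 99.47·ln 22.65 − 161.1 = 99.47·3.1202 − 161.1 = 149.262.
B = 138.5·ln(22.65 − 10) − 305.0 = 138.5·ln 12.65 − 305.0 = 138.5·2.5377 − 305.0 = 46.466.
Rounded: (255, 149, 46).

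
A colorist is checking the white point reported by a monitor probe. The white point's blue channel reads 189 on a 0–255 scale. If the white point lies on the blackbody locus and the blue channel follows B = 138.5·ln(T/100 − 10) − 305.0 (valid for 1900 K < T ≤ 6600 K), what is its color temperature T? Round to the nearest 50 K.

4550 K

ln(t − 10) = (189 + 305.0) / 138.5 = 3.5668.
t − 10 = e^3.5668 = 35.403, so t = 45.403.
T = 100·t = 4540 K → 4550 K to the nearest 50 K.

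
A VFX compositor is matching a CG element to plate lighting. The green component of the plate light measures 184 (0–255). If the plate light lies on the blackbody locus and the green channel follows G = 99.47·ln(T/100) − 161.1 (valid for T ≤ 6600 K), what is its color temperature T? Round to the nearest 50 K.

3200 K

ln t = (184 + 161.1) / 99.47 = 3.4694.
t = e^3.4694 = 32.117.
T = 100·t = 3212 K → 3200 K to the nearest 50 K.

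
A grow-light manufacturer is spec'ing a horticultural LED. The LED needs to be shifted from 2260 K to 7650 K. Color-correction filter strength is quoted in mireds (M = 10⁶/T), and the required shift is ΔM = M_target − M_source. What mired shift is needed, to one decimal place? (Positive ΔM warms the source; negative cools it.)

M_source = 10⁶/2260 = 442.478; M_target = 10⁶/7650 = 130.719.
ΔM = 130.719 − 442.478 = -311.759 → -311.8 mireds, a cooling shift.

-311.8 mireds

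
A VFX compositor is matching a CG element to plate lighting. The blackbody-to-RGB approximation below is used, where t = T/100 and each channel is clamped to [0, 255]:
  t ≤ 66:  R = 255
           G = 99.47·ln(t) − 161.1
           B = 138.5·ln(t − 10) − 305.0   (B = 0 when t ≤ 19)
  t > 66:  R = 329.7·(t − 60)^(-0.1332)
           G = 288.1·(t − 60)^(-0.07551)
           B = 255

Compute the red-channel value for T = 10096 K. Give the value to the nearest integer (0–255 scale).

t = 10096/100 = 100.96; the t > 66 branch applies.
R = 329.7·(100.96 − 60)^(-0.1332) = 329.7·40.96^(-0.1332) = 329.7·0.60986 = 201.072.
Rounded: 201.

201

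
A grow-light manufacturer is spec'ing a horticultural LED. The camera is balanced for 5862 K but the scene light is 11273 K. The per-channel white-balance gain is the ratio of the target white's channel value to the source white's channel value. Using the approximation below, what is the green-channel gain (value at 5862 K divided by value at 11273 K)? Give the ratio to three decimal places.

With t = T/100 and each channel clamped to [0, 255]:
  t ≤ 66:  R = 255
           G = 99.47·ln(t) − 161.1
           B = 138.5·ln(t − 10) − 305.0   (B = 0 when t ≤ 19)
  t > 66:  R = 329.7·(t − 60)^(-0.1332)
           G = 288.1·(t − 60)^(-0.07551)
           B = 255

At 11273 K (t = 112.73):
  G = 288.1·(112.73 − 60)^(-0.07551) = 288.1·52.73^(-0.07551) = 288.1·0.74125 = 213.555.
At 5862 K (t = 58.62):
  G = 99.47·ln 58.62 − 161.1 = 99.47·4.0711 − 161.1 = 243.850.
Gain = 243.850 / 213.555 = 1.1419 → 1.142.

1.142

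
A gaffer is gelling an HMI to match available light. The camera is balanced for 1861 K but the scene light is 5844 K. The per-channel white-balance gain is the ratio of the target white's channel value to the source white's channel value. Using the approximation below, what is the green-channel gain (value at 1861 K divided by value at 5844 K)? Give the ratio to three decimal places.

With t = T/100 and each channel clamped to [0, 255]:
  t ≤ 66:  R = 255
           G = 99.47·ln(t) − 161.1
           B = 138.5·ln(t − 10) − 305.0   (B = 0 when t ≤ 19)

0.533

At 5844 K (t = 58.44):
  G = 99.47·ln 58.44 − 161.1 = 99.47·4.0680 − 161.1 = 243.544.
At 1861 K (t = 18.61):
  G = 99.47·ln 18.61 − 161.1 = 99.47·2.9237 − 161.1 = 129.720.
Gain = 129.720 / 243.544 = 0.5326 → 0.533.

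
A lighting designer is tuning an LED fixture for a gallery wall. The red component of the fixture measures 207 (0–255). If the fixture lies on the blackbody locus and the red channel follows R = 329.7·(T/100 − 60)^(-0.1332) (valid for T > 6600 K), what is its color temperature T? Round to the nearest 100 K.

(t − 60)^(-0.1332) = 207/329.7 = 0.62784.
t − 60 = 0.62784^(1/-0.1332) = 0.62784^(-7.508) = 32.933, so t = 92.933.
T = 100·t = 9293 K → 9300 K to the nearest 100 K.

9300 K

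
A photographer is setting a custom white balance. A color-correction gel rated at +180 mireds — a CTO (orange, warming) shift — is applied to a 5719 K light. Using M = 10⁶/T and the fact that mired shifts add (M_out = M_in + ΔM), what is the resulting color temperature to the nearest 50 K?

2800 K

M_in = 10⁶/5719 = 174.86 mireds.
M_out = 174.86 + (+180) = 354.86 mireds.
T_out = 10⁶/354.86 = 2818.0 K → 2800 K.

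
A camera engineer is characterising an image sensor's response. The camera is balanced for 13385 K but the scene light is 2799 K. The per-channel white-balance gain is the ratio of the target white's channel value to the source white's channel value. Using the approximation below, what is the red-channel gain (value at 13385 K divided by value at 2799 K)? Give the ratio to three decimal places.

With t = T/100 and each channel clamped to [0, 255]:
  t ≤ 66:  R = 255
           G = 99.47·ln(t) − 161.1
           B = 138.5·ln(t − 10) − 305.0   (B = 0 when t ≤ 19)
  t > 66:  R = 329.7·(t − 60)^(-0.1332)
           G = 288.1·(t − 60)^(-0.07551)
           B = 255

At 2799 K (t = 27.99):
  R = 255 by definition for t ≤ 66.
At 13385 K (t = 133.85):
  R = 329.7·(133.85 − 60)^(-0.1332) = 329.7·73.85^(-0.1332) = 329.7·0.56381 = 185.889.
Gain = 185.889 / 255.000 = 0.7290 → 0.729.

0.729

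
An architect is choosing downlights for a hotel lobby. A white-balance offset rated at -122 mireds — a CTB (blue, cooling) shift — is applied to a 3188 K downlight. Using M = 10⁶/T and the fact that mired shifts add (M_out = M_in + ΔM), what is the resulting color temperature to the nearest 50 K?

M_in = 10⁶/3188 = 313.68 mireds.
M_out = 313.68 + (-122) = 191.68 mireds.
T_out = 10⁶/191.68 = 5217.1 K → 5200 K.

5200 K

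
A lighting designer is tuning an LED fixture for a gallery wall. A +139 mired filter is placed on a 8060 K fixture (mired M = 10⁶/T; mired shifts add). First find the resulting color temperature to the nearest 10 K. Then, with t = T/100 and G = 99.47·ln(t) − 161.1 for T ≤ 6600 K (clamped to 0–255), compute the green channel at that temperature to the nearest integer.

M_in = 10⁶/8060 = 124.07; M_out = 124.07 + (+139) = 263.07.
T_out = 10⁶/263.07 = 3801.3 K → 3800 K; t = 38.
G = 99.47·ln 38 − 161.1 = 99.47·3.6376 − 161.1 = 200.731.
Rounded: 201.

201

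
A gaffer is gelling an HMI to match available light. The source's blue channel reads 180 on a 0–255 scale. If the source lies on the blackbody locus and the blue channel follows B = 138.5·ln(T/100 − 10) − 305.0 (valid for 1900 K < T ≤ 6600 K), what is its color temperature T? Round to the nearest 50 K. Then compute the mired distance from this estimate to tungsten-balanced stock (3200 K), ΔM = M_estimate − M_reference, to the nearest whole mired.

ln(t − 10) = (180 + 305.0) / 138.5 = 3.5018.
t − 10 = e^3.5018 = 33.175, so t = 43.175.
T = 100·t = 4318 K → 4300 K to the nearest 50 K.
M_estimate = 10⁶/4300 = 232.56; M_reference = 10⁶/3200 = 312.50.
ΔM = 232.56 − 312.50 = -79.94 → -80 mireds.

-80 mireds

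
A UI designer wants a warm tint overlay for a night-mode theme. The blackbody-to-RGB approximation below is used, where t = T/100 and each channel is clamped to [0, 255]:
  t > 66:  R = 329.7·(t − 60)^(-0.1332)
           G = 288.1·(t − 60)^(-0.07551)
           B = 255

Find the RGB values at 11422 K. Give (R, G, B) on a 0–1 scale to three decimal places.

t = 11422/100 = 114.22; the t > 66 branch applies.
R = 329.7·(114.22 − 60)^(-0.1332) = 329.7·54.22^(-0.1332) = 329.7·0.58750 = 193.700.
G = 288.1·(114.22 − 60)^(-0.07551) = 288.1·54.22^(-0.07551) = 288.1·0.73970 = 213.107.
B = 255 by definition for t > 66.
Dividing each by 255: (0.7596, 0.8357, 1.0000) → (0.760, 0.836, 1.000).

(0.760, 0.836, 1.000)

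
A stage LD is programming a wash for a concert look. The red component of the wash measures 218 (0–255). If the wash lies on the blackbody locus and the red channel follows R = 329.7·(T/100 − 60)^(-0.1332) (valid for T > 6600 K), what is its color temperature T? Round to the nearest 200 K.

8200 K

(t − 60)^(-0.1332) = 218/329.7 = 0.66121.
t − 60 = 0.66121^(1/-0.1332) = 0.66121^(-7.508) = 22.326, so t = 82.326.
T = 100·t = 8233 K → 8200 K to the nearest 200 K.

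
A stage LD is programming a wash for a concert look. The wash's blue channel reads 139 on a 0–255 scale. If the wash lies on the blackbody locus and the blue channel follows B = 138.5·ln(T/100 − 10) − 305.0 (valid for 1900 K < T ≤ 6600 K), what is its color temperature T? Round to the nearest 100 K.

ln(t − 10) = (139 + 305.0) / 138.5 = 3.2058.
t − 10 = e^3.2058 = 24.675, so t = 34.675.
T = 100·t = 3467 K → 3500 K to the nearest 100 K.

3500 K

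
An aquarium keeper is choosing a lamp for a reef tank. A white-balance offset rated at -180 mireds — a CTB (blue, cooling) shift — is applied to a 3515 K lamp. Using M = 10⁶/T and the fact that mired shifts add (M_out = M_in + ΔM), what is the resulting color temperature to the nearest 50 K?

M_in = 10⁶/3515 = 284.50 mireds.
M_out = 284.50 + (-180) = 104.50 mireds.
T_out = 10⁶/104.50 = 9569.8 K → 9550 K.

9550 K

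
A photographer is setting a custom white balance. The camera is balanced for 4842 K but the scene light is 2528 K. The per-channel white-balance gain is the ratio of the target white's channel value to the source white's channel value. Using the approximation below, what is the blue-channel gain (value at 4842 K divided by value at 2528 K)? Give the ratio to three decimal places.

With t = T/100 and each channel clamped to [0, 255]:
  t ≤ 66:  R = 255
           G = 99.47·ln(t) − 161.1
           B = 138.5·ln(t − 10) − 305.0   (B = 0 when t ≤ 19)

2.758

At 2528 K (t = 25.28):
  B = 138.5·ln(25.28 − 10) − 305.0 = 138.5·ln 15.28 − 305.0 = 138.5·2.7265 − 305.0 = 72.626.
At 4842 K (t = 48.42):
  B = 138.5·ln(48.42 − 10) − 305.0 = 138.5·ln 38.42 − 305.0 = 138.5·3.6486 − 305.0 = 200.328.
Gain = 200.328 / 72.626 = 2.7583 → 2.758.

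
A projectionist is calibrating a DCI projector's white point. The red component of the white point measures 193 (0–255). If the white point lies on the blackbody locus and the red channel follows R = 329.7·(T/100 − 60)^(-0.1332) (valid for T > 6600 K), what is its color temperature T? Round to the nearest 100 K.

11600 K

(t − 60)^(-0.1332) = 193/329.7 = 0.58538.
t − 60 = 0.58538^(1/-0.1332) = 0.58538^(-7.508) = 55.713, so t = 115.713.
T = 100·t = 11571 K → 11600 K to the nearest 100 K.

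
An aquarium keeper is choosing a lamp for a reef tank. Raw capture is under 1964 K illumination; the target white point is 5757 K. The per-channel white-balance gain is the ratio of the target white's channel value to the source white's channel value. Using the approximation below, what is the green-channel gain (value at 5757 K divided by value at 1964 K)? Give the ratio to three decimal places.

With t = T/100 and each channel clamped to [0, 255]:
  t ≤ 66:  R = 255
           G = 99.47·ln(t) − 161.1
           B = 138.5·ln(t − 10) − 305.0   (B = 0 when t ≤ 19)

At 1964 K (t = 19.64):
  G = 99.47·ln 19.64 − 161.1 = 99.47·2.9776 − 161.1 = 135.079.
At 5757 K (t = 57.57):
  G = 99.47·ln 57.57 − 161.1 = 99.47·4.0530 − 161.1 = 242.052.
Gain = 242.052 / 135.079 = 1.7919 → 1.792.

1.792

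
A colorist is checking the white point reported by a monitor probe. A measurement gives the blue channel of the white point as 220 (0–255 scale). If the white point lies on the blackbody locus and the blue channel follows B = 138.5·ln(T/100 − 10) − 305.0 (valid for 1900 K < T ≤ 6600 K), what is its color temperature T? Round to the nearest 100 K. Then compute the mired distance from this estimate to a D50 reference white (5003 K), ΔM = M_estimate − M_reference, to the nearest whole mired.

-15 mireds

ln(t − 10) = (220 + 305.0) / 138.5 = 3.7906.
t − 10 = e^3.7906 = 44.284, so t = 54.284.
T = 100·t = 5428 K → 5400 K to the nearest 100 K.
M_estimate = 10⁶/5400 = 185.19; M_reference = 10⁶/5003 = 199.88.
ΔM = 185.19 − 199.88 = -14.69 → -15 mireds.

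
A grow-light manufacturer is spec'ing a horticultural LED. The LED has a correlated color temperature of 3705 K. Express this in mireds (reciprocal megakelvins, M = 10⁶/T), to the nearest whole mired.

M = 10⁶ / 3705 = 269.906 → 270 mireds.

270 mireds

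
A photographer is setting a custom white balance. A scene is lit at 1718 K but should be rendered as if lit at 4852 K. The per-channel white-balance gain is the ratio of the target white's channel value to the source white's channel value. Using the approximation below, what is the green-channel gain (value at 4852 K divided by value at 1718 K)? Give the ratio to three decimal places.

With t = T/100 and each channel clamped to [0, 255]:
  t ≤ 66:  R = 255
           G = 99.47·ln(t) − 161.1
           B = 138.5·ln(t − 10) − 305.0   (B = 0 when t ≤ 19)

At 1718 K (t = 17.18):
  G = 99.47·ln 17.18 − 161.1 = 99.47·2.8437 − 161.1 = 121.767.
At 4852 K (t = 48.52):
  G = 99.47·ln 48.52 − 161.1 = 99.47·3.8820 − 161.1 = 225.040.
Gain = 225.040 / 121.767 = 1.8481 → 1.848.

1.848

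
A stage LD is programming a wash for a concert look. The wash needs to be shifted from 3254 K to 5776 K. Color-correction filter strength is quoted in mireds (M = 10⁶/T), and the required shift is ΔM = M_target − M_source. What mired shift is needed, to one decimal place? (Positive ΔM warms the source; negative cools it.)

M_source = 10⁶/3254 = 307.314; M_target = 10⁶/5776 = 173.130.
ΔM = 173.130 − 307.314 = -134.184 → -134.2 mireds, a cooling shift.

-134.2 mireds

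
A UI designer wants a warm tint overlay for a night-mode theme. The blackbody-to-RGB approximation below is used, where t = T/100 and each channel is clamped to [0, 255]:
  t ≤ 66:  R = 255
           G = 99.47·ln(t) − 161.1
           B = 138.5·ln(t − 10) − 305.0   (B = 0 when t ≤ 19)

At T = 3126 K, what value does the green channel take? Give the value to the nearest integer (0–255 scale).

181

t = 3126/100 = 31.26; the t ≤ 66 branch applies.
G = 99.47·ln 31.26 − 161.1 = 99.47·3.4423 − 161.1 = 181.309.
Rounded: 181.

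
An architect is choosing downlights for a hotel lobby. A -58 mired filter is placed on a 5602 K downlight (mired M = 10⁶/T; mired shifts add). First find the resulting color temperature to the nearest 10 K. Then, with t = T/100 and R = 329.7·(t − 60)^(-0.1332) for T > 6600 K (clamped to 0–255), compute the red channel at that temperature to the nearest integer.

M_in = 10⁶/5602 = 178.51; M_out = 178.51 + (-58) = 120.51.
T_out = 10⁶/120.51 = 8298.2 K → 8300 K; t = 83.
R = 329.7·(83 − 60)^(-0.1332) = 329.7·23^(-0.1332) = 329.7·0.65859 = 217.138.
Rounded: 217.

217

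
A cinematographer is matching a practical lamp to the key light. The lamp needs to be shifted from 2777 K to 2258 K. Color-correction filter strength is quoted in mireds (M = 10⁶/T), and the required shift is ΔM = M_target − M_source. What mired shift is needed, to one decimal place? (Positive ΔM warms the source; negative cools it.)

+82.8 mireds

M_source = 10⁶/2777 = 360.101; M_target = 10⁶/2258 = 442.870.
ΔM = 442.870 − 360.101 = 82.769 → +82.8 mireds, a warming shift.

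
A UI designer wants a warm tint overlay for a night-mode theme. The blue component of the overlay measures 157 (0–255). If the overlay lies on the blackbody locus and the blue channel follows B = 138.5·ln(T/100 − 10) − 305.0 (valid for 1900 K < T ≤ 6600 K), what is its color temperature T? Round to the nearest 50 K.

3800 K

ln(t − 10) = (157 + 305.0) / 138.5 = 3.3357.
t − 10 = e^3.3357 = 28.099, so t = 38.099.
T = 100·t = 3810 K → 3800 K to the nearest 50 K.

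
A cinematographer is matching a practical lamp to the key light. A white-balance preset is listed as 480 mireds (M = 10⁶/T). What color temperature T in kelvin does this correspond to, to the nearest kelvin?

T = 10⁶ / 480 = 2083.33 K → 2083 K.

2083 K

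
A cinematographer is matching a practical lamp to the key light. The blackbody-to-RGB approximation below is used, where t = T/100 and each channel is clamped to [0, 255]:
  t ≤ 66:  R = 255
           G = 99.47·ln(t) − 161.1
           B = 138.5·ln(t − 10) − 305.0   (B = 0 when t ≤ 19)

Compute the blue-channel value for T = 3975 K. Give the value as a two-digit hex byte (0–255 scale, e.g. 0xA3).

t = 3975/100 = 39.75; the t ≤ 66 branch applies.
B = 138.5·ln(39.75 − 10) − 305.0 = 138.5·ln 29.75 − 305.0 = 138.5·3.3928 − 305.0 = 164.907.
Rounded: 165; in hex, 0xA5.

0xA5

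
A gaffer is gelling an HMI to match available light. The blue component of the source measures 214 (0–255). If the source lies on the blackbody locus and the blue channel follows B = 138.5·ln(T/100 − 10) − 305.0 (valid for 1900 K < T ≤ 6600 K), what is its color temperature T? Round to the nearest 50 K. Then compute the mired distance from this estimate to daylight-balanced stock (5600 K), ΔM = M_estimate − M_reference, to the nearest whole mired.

ln(t − 10) = (214 + 305.0) / 138.5 = 3.7473.
t − 10 = e^3.7473 = 42.406, so t = 52.406.
T = 100·t = 5241 K → 5250 K to the nearest 50 K.
M_estimate = 10⁶/5250 = 190.48; M_reference = 10⁶/5600 = 178.57.
ΔM = 190.48 − 178.57 = 11.90 → +12 mireds.

+12 mireds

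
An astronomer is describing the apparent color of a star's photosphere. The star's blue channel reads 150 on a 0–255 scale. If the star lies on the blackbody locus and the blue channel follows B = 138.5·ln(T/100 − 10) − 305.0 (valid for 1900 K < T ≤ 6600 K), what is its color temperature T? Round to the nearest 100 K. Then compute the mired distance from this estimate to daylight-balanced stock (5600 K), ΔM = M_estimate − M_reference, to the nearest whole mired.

ln(t − 10) = (150 + 305.0) / 138.5 = 3.2852.
t − 10 = e^3.2852 = 26.714, so t = 36.714.
T = 100·t = 3671 K → 3700 K to the nearest 100 K.
M_estimate = 10⁶/3700 = 270.27; M_reference = 10⁶/5600 = 178.57.
ΔM = 270.27 − 178.57 = 91.70 → +92 mireds.

+92 mireds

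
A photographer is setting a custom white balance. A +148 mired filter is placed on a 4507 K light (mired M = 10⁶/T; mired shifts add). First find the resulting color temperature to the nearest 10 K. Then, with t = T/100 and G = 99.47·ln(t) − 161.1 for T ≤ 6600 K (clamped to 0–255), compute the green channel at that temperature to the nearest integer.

M_in = 10⁶/4507 = 221.88; M_out = 221.88 + (+148) = 369.88.
T_out = 10⁶/369.88 = 2703.6 K → 2700 K; t = 27.
G = 99.47·ln 27 − 161.1 = 99.47·3.2958 − 161.1 = 166.737.
Rounded: 167.

167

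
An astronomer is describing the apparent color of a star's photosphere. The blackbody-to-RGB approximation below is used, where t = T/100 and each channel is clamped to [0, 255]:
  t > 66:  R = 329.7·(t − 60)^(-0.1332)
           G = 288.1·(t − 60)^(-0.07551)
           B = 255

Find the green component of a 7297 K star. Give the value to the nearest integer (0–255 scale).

237

t = 7297/100 = 72.97; the t > 66 branch applies.
G = 288.1·(72.97 − 60)^(-0.07551) = 288.1·12.97^(-0.07551) = 288.1·0.82407 = 237.413.
Rounded: 237.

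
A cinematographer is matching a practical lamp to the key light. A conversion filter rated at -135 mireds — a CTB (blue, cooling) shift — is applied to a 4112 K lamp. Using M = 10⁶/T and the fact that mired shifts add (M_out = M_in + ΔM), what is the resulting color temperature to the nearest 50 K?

M_in = 10⁶/4112 = 243.19 mireds.
M_out = 243.19 + (-135) = 108.19 mireds.
T_out = 10⁶/108.19 = 9242.9 K → 9250 K.

9250 K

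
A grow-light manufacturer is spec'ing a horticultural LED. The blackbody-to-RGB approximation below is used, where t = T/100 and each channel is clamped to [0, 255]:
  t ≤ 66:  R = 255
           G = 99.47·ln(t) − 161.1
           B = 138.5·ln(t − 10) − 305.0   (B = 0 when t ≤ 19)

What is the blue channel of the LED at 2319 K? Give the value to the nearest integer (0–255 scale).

52

t = 2319/100 = 23.19; the t ≤ 66 branch applies.
B = 138.5·ln(23.19 − 10) − 305.0 = 138.5·ln 13.19 − 305.0 = 138.5·2.5795 − 305.0 = 52.255.
Rounded: 52.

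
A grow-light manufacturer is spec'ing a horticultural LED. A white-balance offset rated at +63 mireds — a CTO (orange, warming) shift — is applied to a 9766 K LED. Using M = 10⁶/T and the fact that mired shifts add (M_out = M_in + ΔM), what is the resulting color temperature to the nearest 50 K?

6050 K

M_in = 10⁶/9766 = 102.40 mireds.
M_out = 102.40 + (+63) = 165.40 mireds.
T_out = 10⁶/165.40 = 6046.1 K → 6050 K.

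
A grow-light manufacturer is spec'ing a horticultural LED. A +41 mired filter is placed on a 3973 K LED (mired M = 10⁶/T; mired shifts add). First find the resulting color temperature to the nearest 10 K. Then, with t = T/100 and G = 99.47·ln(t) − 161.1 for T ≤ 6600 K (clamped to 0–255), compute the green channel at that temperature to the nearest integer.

M_in = 10⁶/3973 = 251.70; M_out = 251.70 + (+41) = 292.70.
T_out = 10⁶/292.70 = 3416.5 K → 3420 K; t = 34.2.
G = 99.47·ln 34.2 − 161.1 = 99.47·3.5322 − 161.1 = 190.250.
Rounded: 190.

190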